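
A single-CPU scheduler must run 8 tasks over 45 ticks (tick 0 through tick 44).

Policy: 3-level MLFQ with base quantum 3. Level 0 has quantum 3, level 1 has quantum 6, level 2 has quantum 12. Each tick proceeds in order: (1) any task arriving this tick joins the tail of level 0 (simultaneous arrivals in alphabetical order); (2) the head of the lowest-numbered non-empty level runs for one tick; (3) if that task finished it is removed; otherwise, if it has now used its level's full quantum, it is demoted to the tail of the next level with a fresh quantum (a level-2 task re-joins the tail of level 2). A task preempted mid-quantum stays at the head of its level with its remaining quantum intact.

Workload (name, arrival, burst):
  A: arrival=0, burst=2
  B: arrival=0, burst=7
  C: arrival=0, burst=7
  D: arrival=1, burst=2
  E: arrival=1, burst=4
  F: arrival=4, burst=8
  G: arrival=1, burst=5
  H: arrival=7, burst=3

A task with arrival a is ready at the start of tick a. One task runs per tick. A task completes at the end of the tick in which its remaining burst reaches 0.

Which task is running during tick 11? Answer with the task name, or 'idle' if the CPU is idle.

running at tick 11 = E

t=0: L0/L1/L2 = ABC/-/- → run A
t=1: L0/L1/L2 = ABCDEG/-/- → run A
t=2: L0/L1/L2 = BCDEG/-/- → run B
t=3: L0/L1/L2 = BCDEG/-/- → run B
t=4: L0/L1/L2 = BCDEGF/-/- → run B
t=5: L0/L1/L2 = CDEGF/B/- → run C
t=6: L0/L1/L2 = CDEGF/B/- → run C
t=7: L0/L1/L2 = CDEGFH/B/- → run C
t=8: L0/L1/L2 = DEGFH/BC/- → run D
t=9: L0/L1/L2 = DEGFH/BC/- → run D
t=10: L0/L1/L2 = EGFH/BC/- → run E
t=11: L0/L1/L2 = EGFH/BC/- → run E
t=12: L0/L1/L2 = EGFH/BC/- → run E
t=13: L0/L1/L2 = GFH/BCE/- → run G
t=14: L0/L1/L2 = GFH/BCE/- → run G
t=15: L0/L1/L2 = GFH/BCE/- → run G
t=16: L0/L1/L2 = FH/BCEG/- → run F
t=17: L0/L1/L2 = FH/BCEG/- → run F
t=18: L0/L1/L2 = FH/BCEG/- → run F
t=19: L0/L1/L2 = H/BCEGF/- → run H
t=20: L0/L1/L2 = H/BCEGF/- → run H
t=21: L0/L1/L2 = H/BCEGF/- → run H
t=22: L0/L1/L2 = -/BCEGF/- → run B
t=23: L0/L1/L2 = -/BCEGF/- → run B
t=24: L0/L1/L2 = -/BCEGF/- → run B
t=25: L0/L1/L2 = -/BCEGF/- → run B
t=26: L0/L1/L2 = -/CEGF/- → run C
t=27: L0/L1/L2 = -/CEGF/- → run C
t=28: L0/L1/L2 = -/CEGF/- → run C
t=29: L0/L1/L2 = -/CEGF/- → run C
t=30: L0/L1/L2 = -/EGF/- → run E
t=31: L0/L1/L2 = -/GF/- → run G
t=32: L0/L1/L2 = -/GF/- → run G
t=33: L0/L1/L2 = -/F/- → run F
t=34: L0/L1/L2 = -/F/- → run F
t=35: L0/L1/L2 = -/F/- → run F
t=36: L0/L1/L2 = -/F/- → run F
t=37: L0/L1/L2 = -/F/- → run F
t=38: (idle)
t=39: (idle)
t=40: (idle)
t=41: (idle)
t=42: (idle)
t=43: (idle)
t=44: (idle)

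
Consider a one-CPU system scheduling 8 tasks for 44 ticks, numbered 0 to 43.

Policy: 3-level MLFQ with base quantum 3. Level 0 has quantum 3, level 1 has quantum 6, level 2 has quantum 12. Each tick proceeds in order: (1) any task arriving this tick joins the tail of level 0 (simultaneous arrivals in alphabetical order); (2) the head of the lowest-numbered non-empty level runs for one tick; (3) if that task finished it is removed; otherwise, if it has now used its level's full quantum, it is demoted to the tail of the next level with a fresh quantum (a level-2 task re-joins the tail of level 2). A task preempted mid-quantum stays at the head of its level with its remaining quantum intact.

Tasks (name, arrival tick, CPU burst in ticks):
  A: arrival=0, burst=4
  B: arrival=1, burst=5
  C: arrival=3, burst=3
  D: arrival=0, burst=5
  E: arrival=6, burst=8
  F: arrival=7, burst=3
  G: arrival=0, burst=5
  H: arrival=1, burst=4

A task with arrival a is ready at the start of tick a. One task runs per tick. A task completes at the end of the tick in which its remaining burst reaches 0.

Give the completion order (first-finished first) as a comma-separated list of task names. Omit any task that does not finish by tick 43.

completion order = C, F, A, D, G, B, H, E

t=0: L0/L1/L2 = ADG/-/- → run A
t=1: L0/L1/L2 = ADGBH/-/- → run A
t=2: L0/L1/L2 = ADGBH/-/- → run A
t=3: L0/L1/L2 = DGBHC/A/- → run D
t=4: L0/L1/L2 = DGBHC/A/- → run D
t=5: L0/L1/L2 = DGBHC/A/- → run D
t=6: L0/L1/L2 = GBHCE/AD/- → run G
t=7: L0/L1/L2 = GBHCEF/AD/- → run G
t=8: L0/L1/L2 = GBHCEF/AD/- → run G
t=9: L0/L1/L2 = BHCEF/ADG/- → run B
t=10: L0/L1/L2 = BHCEF/ADG/- → run B
t=11: L0/L1/L2 = BHCEF/ADG/- → run B
t=12: L0/L1/L2 = HCEF/ADGB/- → run H
t=13: L0/L1/L2 = HCEF/ADGB/- → run H
t=14: L0/L1/L2 = HCEF/ADGB/- → run H
t=15: L0/L1/L2 = CEF/ADGBH/- → run C
t=16: L0/L1/L2 = CEF/ADGBH/- → run C
t=17: L0/L1/L2 = CEF/ADGBH/- → run C
t=18: L0/L1/L2 = EF/ADGBH/- → run E
t=19: L0/L1/L2 = EF/ADGBH/- → run E
t=20: L0/L1/L2 = EF/ADGBH/- → run E
t=21: L0/L1/L2 = F/ADGBHE/- → run F
t=22: L0/L1/L2 = F/ADGBHE/- → run F
t=23: L0/L1/L2 = F/ADGBHE/- → run F
t=24: L0/L1/L2 = -/ADGBHE/- → run A
t=25: L0/L1/L2 = -/DGBHE/- → run D
t=26: L0/L1/L2 = -/DGBHE/- → run D
t=27: L0/L1/L2 = -/GBHE/- → run G
t=28: L0/L1/L2 = -/GBHE/- → run G
t=29: L0/L1/L2 = -/BHE/- → run B
t=30: L0/L1/L2 = -/BHE/- → run B
t=31: L0/L1/L2 = -/HE/- → run H
t=32: L0/L1/L2 = -/E/- → run E
t=33: L0/L1/L2 = -/E/- → run E
t=34: L0/L1/L2 = -/E/- → run E
t=35: L0/L1/L2 = -/E/- → run E
t=36: L0/L1/L2 = -/E/- → run E
t=37: (idle)
t=38: (idle)
t=39: (idle)
t=40: (idle)
t=41: (idle)
t=42: (idle)
t=43: (idle)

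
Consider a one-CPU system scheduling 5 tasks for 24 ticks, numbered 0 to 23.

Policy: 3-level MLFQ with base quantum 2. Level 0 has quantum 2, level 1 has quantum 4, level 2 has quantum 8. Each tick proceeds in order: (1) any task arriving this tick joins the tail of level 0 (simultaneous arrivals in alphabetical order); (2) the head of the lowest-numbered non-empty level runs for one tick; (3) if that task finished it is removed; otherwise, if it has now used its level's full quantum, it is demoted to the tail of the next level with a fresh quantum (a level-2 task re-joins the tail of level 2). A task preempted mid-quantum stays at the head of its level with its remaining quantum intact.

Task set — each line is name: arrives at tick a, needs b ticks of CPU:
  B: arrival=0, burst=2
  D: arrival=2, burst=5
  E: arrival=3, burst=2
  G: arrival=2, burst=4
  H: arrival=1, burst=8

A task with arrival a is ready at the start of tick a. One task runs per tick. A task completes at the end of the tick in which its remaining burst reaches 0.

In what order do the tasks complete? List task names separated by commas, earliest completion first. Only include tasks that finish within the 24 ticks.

t=0: L0/L1/L2 = B/-/- → run B
t=1: L0/L1/L2 = BH/-/- → run B
t=2: L0/L1/L2 = HDG/-/- → run H
t=3: L0/L1/L2 = HDGE/-/- → run H
t=4: L0/L1/L2 = DGE/H/- → run D
t=5: L0/L1/L2 = DGE/H/- → run D
t=6: L0/L1/L2 = GE/HD/- → run G
t=7: L0/L1/L2 = GE/HD/- → run G
t=8: L0/L1/L2 = E/HDG/- → run E
t=9: L0/L1/L2 = E/HDG/- → run E
t=10: L0/L1/L2 = -/HDG/- → run H
t=11: L0/L1/L2 = -/HDG/- → run H
t=12: L0/L1/L2 = -/HDG/- → run H
t=13: L0/L1/L2 = -/HDG/- → run H
t=14: L0/L1/L2 = -/DG/H → run D
t=15: L0/L1/L2 = -/DG/H → run D
t=16: L0/L1/L2 = -/DG/H → run D
t=17: L0/L1/L2 = -/G/H → run G
t=18: L0/L1/L2 = -/G/H → run G
t=19: L0/L1/L2 = -/-/H → run H
t=20: L0/L1/L2 = -/-/H → run H
t=21: (idle)
t=22: (idle)
t=23: (idle)

completion order = B, E, D, G, H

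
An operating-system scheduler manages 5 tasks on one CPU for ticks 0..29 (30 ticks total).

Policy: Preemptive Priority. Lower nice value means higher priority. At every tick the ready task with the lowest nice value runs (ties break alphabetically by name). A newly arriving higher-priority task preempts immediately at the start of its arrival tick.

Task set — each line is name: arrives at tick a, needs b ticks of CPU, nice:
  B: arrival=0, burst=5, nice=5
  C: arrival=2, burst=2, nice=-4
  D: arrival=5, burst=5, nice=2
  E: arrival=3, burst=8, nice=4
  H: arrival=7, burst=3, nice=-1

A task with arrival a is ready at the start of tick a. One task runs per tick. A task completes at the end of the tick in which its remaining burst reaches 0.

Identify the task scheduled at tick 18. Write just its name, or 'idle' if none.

running at tick 18 = E

t=0: ready={B} → run B
t=1: ready={B} → run B
t=2: ready={B,C} → run C
t=3: ready={B,C,E} → run C
t=4: ready={B,E} → run E
t=5: ready={B,D,E} → run D
t=6: ready={B,D,E} → run D
t=7: ready={B,D,E,H} → run H
t=8: ready={B,D,E,H} → run H
t=9: ready={B,D,E,H} → run H
t=10: ready={B,D,E} → run D
t=11: ready={B,D,E} → run D
t=12: ready={B,D,E} → run D
t=13: ready={B,E} → run E
t=14: ready={B,E} → run E
t=15: ready={B,E} → run E
t=16: ready={B,E} → run E
t=17: ready={B,E} → run E
t=18: ready={B,E} → run E
t=19: ready={B,E} → run E
t=20: ready={B} → run B
t=21: ready={B} → run B
t=22: ready={B} → run B
t=23: (idle)
t=24: (idle)
t=25: (idle)
t=26: (idle)
t=27: (idle)
t=28: (idle)
t=29: (idle)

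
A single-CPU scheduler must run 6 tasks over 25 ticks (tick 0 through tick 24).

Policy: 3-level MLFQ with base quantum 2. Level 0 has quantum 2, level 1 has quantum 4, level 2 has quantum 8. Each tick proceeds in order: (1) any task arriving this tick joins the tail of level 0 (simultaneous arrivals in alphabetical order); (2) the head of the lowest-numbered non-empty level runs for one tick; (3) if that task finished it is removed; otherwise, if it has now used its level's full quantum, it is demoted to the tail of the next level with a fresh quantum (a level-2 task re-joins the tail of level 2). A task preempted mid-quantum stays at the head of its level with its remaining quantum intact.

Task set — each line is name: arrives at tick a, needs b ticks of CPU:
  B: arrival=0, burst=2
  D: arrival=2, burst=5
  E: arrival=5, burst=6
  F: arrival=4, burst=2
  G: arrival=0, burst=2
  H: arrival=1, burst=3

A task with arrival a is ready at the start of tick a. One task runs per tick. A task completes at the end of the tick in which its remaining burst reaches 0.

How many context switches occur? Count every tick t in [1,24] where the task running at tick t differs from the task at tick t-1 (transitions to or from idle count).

context switches = 9

t=0: L0/L1/L2 = BG/-/- → run B
t=1: L0/L1/L2 = BGH/-/- → run B
t=2: L0/L1/L2 = GHD/-/- → run G
t=3: L0/L1/L2 = GHD/-/- → run G
t=4: L0/L1/L2 = HDF/-/- → run H
t=5: L0/L1/L2 = HDFE/-/- → run H
t=6: L0/L1/L2 = DFE/H/- → run D
t=7: L0/L1/L2 = DFE/H/- → run D
t=8: L0/L1/L2 = FE/HD/- → run F
t=9: L0/L1/L2 = FE/HD/- → run F
t=10: L0/L1/L2 = E/HD/- → run E
t=11: L0/L1/L2 = E/HD/- → run E
t=12: L0/L1/L2 = -/HDE/- → run H
t=13: L0/L1/L2 = -/DE/- → run D
t=14: L0/L1/L2 = -/DE/- → run D
t=15: L0/L1/L2 = -/DE/- → run D
t=16: L0/L1/L2 = -/E/- → run E
t=17: L0/L1/L2 = -/E/- → run E
t=18: L0/L1/L2 = -/E/- → run E
t=19: L0/L1/L2 = -/E/- → run E
t=20: (idle)
t=21: (idle)
t=22: (idle)
t=23: (idle)
t=24: (idle)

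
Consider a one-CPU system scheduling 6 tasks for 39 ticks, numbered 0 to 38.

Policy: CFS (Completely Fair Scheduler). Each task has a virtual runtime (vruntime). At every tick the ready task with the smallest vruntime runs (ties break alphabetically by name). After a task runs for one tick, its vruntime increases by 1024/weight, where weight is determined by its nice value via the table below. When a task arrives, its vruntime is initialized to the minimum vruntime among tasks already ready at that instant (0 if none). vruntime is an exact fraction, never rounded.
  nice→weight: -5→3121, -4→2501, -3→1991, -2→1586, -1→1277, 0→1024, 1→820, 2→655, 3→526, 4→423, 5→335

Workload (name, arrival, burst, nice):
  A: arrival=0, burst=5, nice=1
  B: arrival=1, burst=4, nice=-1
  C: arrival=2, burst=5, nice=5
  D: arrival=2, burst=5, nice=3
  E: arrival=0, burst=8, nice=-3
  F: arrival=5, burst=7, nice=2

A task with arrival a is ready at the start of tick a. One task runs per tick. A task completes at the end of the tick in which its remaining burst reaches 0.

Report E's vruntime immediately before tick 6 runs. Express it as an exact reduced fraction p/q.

vruntime(E, start of tick 6) = 2048/1991

t=0: vr[A=0 E=0] → run A
t=1: vr[A=256/205 B=0 E=0] → run B
t=2: vr[A=256/205 B=1024/1277 C=0 D=0 E=0] → run C
t=3: vr[A=256/205 B=1024/1277 C=1024/335 D=0 E=0] → run D
t=4: vr[A=256/205 B=1024/1277 C=1024/335 D=512/263 E=0] → run E
t=5: vr[A=256/205 B=1024/1277 C=1024/335 D=512/263 E=1024/1991 F=1024/1991] → run E
t=6: vr[A=256/205 B=1024/1277 C=1024/335 D=512/263 E=2048/1991 F=1024/1991] → run F
t=7: vr[A=256/205 B=1024/1277 C=1024/335 D=512/263 E=2048/1991 F=2709504/1304105] → run B
t=8: vr[A=256/205 B=2048/1277 C=1024/335 D=512/263 E=2048/1991 F=2709504/1304105] → run E
t=9: vr[A=256/205 B=2048/1277 C=1024/335 D=512/263 E=3072/1991 F=2709504/1304105] → run A
t=10: vr[A=512/205 B=2048/1277 C=1024/335 D=512/263 E=3072/1991 F=2709504/1304105] → run E
t=11: vr[A=512/205 B=2048/1277 C=1024/335 D=512/263 E=4096/1991 F=2709504/1304105] → run B
t=12: vr[A=512/205 B=3072/1277 C=1024/335 D=512/263 E=4096/1991 F=2709504/1304105] → run D
t=13: vr[A=512/205 B=3072/1277 C=1024/335 D=1024/263 E=4096/1991 F=2709504/1304105] → run E
t=14: vr[A=512/205 B=3072/1277 C=1024/335 D=1024/263 E=5120/1991 F=2709504/1304105] → run F
t=15: vr[A=512/205 B=3072/1277 C=1024/335 D=1024/263 E=5120/1991 F=4748288/1304105] → run B
t=16: vr[A=512/205 C=1024/335 D=1024/263 E=5120/1991 F=4748288/1304105] → run A
t=17: vr[A=768/205 C=1024/335 D=1024/263 E=5120/1991 F=4748288/1304105] → run E
t=18: vr[A=768/205 C=1024/335 D=1024/263 E=6144/1991 F=4748288/1304105] → run C
t=19: vr[A=768/205 C=2048/335 D=1024/263 E=6144/1991 F=4748288/1304105] → run E
t=20: vr[A=768/205 C=2048/335 D=1024/263 E=7168/1991 F=4748288/1304105] → run E
t=21: vr[A=768/205 C=2048/335 D=1024/263 F=4748288/1304105] → run F
t=22: vr[A=768/205 C=2048/335 D=1024/263 F=6787072/1304105] → run A
t=23: vr[A=1024/205 C=2048/335 D=1024/263 F=6787072/1304105] → run D
t=24: vr[A=1024/205 C=2048/335 D=1536/263 F=6787072/1304105] → run A
t=25: vr[C=2048/335 D=1536/263 F=6787072/1304105] → run F
t=26: vr[C=2048/335 D=1536/263 F=8825856/1304105] → run D
t=27: vr[C=2048/335 D=2048/263 F=8825856/1304105] → run C
t=28: vr[C=3072/335 D=2048/263 F=8825856/1304105] → run F
t=29: vr[C=3072/335 D=2048/263 F=2172928/260821] → run D
t=30: vr[C=3072/335 F=2172928/260821] → run F
t=31: vr[C=3072/335 F=12903424/1304105] → run C
t=32: vr[C=4096/335 F=12903424/1304105] → run F
t=33: vr[C=4096/335] → run C
t=34: (idle)
t=35: (idle)
t=36: (idle)
t=37: (idle)
t=38: (idle)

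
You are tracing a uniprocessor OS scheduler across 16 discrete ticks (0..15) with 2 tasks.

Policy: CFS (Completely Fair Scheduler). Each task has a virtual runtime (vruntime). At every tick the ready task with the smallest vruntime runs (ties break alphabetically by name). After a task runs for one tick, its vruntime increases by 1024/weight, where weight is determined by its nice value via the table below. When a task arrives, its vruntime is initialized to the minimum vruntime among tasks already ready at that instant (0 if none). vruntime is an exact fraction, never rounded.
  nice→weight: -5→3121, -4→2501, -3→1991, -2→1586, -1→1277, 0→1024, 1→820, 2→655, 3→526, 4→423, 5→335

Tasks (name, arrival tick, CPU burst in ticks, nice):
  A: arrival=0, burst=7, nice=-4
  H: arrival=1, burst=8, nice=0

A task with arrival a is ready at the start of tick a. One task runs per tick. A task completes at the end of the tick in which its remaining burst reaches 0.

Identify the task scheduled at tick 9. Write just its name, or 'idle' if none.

running at tick 9 = A

t=0: vr[A=0] → run A
t=1: vr[A=1024/2501 H=1024/2501] → run A
t=2: vr[A=2048/2501 H=1024/2501] → run H
t=3: vr[A=2048/2501 H=3525/2501] → run A
t=4: vr[A=3072/2501 H=3525/2501] → run A
t=5: vr[A=4096/2501 H=3525/2501] → run H
t=6: vr[A=4096/2501 H=6026/2501] → run A
t=7: vr[A=5120/2501 H=6026/2501] → run A
t=8: vr[A=6144/2501 H=6026/2501] → run H
t=9: vr[A=6144/2501 H=8527/2501] → run A
t=10: vr[H=8527/2501] → run H
t=11: vr[H=11028/2501] → run H
t=12: vr[H=13529/2501] → run H
t=13: vr[H=16030/2501] → run H
t=14: vr[H=18531/2501] → run H
t=15: (idle)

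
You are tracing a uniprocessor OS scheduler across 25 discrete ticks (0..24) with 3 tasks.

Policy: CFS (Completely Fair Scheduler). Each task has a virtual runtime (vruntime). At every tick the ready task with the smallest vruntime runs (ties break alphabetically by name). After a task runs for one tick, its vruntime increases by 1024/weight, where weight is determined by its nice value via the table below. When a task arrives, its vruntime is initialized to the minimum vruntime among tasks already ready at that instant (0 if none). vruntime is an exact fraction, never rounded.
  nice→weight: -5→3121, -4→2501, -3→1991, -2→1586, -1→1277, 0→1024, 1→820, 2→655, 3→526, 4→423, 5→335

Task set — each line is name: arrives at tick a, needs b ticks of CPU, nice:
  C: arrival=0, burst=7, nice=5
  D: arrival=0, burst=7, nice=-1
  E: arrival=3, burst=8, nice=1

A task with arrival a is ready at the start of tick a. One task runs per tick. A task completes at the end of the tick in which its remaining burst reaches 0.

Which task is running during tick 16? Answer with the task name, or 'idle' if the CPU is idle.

running at tick 16 = E

t=0: vr[C=0 D=0] → run C
t=1: vr[C=1024/335 D=0] → run D
t=2: vr[C=1024/335 D=1024/1277] → run D
t=3: vr[C=1024/335 D=2048/1277 E=2048/1277] → run D
t=4: vr[C=1024/335 D=3072/1277 E=2048/1277] → run E
t=5: vr[C=1024/335 D=3072/1277 E=746752/261785] → run D
t=6: vr[C=1024/335 D=4096/1277 E=746752/261785] → run E
t=7: vr[C=1024/335 D=4096/1277 E=1073664/261785] → run C
t=8: vr[C=2048/335 D=4096/1277 E=1073664/261785] → run D
t=9: vr[C=2048/335 D=5120/1277 E=1073664/261785] → run D
t=10: vr[C=2048/335 D=6144/1277 E=1073664/261785] → run E
t=11: vr[C=2048/335 D=6144/1277 E=1400576/261785] → run D
t=12: vr[C=2048/335 E=1400576/261785] → run E
t=13: vr[C=2048/335 E=1727488/261785] → run C
t=14: vr[C=3072/335 E=1727488/261785] → run E
t=15: vr[C=3072/335 E=410880/52357] → run E
t=16: vr[C=3072/335 E=2381312/261785] → run E
t=17: vr[C=3072/335 E=2708224/261785] → run C
t=18: vr[C=4096/335 E=2708224/261785] → run E
t=19: vr[C=4096/335] → run C
t=20: vr[C=1024/67] → run C
t=21: vr[C=6144/335] → run C
t=22: (idle)
t=23: (idle)
t=24: (idle)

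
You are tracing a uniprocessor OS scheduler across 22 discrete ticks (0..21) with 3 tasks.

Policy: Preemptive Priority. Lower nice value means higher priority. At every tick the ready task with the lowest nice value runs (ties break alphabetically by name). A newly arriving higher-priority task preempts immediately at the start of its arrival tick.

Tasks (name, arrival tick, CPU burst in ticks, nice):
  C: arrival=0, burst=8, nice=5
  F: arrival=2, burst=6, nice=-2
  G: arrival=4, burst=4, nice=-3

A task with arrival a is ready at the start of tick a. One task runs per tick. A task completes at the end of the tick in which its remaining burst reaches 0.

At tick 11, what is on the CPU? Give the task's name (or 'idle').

t=0: ready={C} → run C
t=1: ready={C} → run C
t=2: ready={C,F} → run F
t=3: ready={C,F} → run F
t=4: ready={C,F,G} → run G
t=5: ready={C,F,G} → run G
t=6: ready={C,F,G} → run G
t=7: ready={C,F,G} → run G
t=8: ready={C,F} → run F
t=9: ready={C,F} → run F
t=10: ready={C,F} → run F
t=11: ready={C,F} → run F
t=12: ready={C} → run C
t=13: ready={C} → run C
t=14: ready={C} → run C
t=15: ready={C} → run C
t=16: ready={C} → run C
t=17: ready={C} → run C
t=18: (idle)
t=19: (idle)
t=20: (idle)
t=21: (idle)

running at tick 11 = F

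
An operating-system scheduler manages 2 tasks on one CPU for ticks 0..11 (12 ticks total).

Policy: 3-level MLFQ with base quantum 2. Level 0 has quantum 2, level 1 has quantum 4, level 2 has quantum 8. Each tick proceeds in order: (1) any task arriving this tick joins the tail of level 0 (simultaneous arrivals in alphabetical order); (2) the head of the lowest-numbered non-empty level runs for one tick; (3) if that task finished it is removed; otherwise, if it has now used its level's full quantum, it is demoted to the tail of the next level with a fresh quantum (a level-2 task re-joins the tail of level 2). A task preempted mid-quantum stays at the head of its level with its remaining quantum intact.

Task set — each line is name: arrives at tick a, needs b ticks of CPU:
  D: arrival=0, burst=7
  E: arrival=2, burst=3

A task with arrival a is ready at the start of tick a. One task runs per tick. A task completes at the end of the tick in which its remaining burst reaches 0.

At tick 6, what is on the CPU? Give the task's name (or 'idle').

running at tick 6 = D

t=0: L0/L1/L2 = D/-/- → run D
t=1: L0/L1/L2 = D/-/- → run D
t=2: L0/L1/L2 = E/D/- → run E
t=3: L0/L1/L2 = E/D/- → run E
t=4: L0/L1/L2 = -/DE/- → run D
t=5: L0/L1/L2 = -/DE/- → run D
t=6: L0/L1/L2 = -/DE/- → run D
t=7: L0/L1/L2 = -/DE/- → run D
t=8: L0/L1/L2 = -/E/D → run E
t=9: L0/L1/L2 = -/-/D → run D
t=10: (idle)
t=11: (idle)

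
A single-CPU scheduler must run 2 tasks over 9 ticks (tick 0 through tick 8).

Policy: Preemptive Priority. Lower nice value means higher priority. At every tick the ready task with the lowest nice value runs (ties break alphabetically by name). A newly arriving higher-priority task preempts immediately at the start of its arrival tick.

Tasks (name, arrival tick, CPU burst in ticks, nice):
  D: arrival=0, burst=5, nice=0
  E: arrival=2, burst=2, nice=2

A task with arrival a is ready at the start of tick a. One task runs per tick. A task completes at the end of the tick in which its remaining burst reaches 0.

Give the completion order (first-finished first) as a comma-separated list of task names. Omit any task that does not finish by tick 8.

t=0: ready={D} → run D
t=1: ready={D} → run D
t=2: ready={D,E} → run D
t=3: ready={D,E} → run D
t=4: ready={D,E} → run D
t=5: ready={E} → run E
t=6: ready={E} → run E
t=7: (idle)
t=8: (idle)

completion order = D, E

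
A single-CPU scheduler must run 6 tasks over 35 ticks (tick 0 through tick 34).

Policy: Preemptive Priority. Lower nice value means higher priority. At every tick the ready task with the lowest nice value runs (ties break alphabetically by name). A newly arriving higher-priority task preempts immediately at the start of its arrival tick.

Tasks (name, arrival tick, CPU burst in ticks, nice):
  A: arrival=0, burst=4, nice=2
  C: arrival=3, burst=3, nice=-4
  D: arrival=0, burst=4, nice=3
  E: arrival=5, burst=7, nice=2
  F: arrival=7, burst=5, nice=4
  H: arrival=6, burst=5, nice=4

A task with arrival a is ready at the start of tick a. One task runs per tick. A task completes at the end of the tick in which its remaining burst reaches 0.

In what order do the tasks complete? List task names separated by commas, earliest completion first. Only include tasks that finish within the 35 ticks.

completion order = C, A, E, D, F, H

t=0: ready={A,D} → run A
t=1: ready={A,D} → run A
t=2: ready={A,D} → run A
t=3: ready={A,C,D} → run C
t=4: ready={A,C,D} → run C
t=5: ready={A,C,D,E} → run C
t=6: ready={A,D,E,H} → run A
t=7: ready={D,E,F,H} → run E
t=8: ready={D,E,F,H} → run E
t=9: ready={D,E,F,H} → run E
t=10: ready={D,E,F,H} → run E
t=11: ready={D,E,F,H} → run E
t=12: ready={D,E,F,H} → run E
t=13: ready={D,E,F,H} → run E
t=14: ready={D,F,H} → run D
t=15: ready={D,F,H} → run D
t=16: ready={D,F,H} → run D
t=17: ready={D,F,H} → run D
t=18: ready={F,H} → run F
t=19: ready={F,H} → run F
t=20: ready={F,H} → run F
t=21: ready={F,H} → run F
t=22: ready={F,H} → run F
t=23: ready={H} → run H
t=24: ready={H} → run H
t=25: ready={H} → run H
t=26: ready={H} → run H
t=27: ready={H} → run H
t=28: (idle)
t=29: (idle)
t=30: (idle)
t=31: (idle)
t=32: (idle)
t=33: (idle)
t=34: (idle)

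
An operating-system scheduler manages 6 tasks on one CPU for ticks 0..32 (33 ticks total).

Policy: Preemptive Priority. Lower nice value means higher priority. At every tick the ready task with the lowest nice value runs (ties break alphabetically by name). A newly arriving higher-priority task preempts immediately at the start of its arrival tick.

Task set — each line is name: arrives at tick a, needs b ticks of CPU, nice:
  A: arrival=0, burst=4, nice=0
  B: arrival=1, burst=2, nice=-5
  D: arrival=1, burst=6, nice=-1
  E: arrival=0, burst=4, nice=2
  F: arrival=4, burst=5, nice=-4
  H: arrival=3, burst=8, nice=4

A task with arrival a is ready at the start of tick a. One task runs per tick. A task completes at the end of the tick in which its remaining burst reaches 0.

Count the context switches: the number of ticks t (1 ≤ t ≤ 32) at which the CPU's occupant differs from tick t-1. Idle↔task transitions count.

context switches = 8

t=0: ready={A,E} → run A
t=1: ready={A,B,D,E} → run B
t=2: ready={A,B,D,E} → run B
t=3: ready={A,D,E,H} → run D
t=4: ready={A,D,E,F,H} → run F
t=5: ready={A,D,E,F,H} → run F
t=6: ready={A,D,E,F,H} → run F
t=7: ready={A,D,E,F,H} → run F
t=8: ready={A,D,E,F,H} → run F
t=9: ready={A,D,E,H} → run D
t=10: ready={A,D,E,H} → run D
t=11: ready={A,D,E,H} → run D
t=12: ready={A,D,E,H} → run D
t=13: ready={A,D,E,H} → run D
t=14: ready={A,E,H} → run A
t=15: ready={A,E,H} → run A
t=16: ready={A,E,H} → run A
t=17: ready={E,H} → run E
t=18: ready={E,H} → run E
t=19: ready={E,H} → run E
t=20: ready={E,H} → run E
t=21: ready={H} → run H
t=22: ready={H} → run H
t=23: ready={H} → run H
t=24: ready={H} → run H
t=25: ready={H} → run H
t=26: ready={H} → run H
t=27: ready={H} → run H
t=28: ready={H} → run H
t=29: (idle)
t=30: (idle)
t=31: (idle)
t=32: (idle)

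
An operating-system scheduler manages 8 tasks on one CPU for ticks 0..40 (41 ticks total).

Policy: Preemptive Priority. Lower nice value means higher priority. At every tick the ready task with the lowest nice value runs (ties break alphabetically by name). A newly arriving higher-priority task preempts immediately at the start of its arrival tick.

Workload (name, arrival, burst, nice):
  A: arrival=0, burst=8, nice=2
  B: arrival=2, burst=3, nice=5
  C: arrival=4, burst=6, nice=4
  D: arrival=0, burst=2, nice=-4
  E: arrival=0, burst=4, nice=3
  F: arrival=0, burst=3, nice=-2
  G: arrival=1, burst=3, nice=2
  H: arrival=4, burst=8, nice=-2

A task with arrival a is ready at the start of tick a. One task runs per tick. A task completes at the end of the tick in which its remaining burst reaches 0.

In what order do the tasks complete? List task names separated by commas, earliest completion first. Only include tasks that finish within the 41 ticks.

t=0: ready={A,D,E,F} → run D
t=1: ready={A,D,E,F,G} → run D
t=2: ready={A,B,E,F,G} → run F
t=3: ready={A,B,E,F,G} → run F
t=4: ready={A,B,C,E,F,G,H} → run F
t=5: ready={A,B,C,E,G,H} → run H
t=6: ready={A,B,C,E,G,H} → run H
t=7: ready={A,B,C,E,G,H} → run H
t=8: ready={A,B,C,E,G,H} → run H
t=9: ready={A,B,C,E,G,H} → run H
t=10: ready={A,B,C,E,G,H} → run H
t=11: ready={A,B,C,E,G,H} → run H
t=12: ready={A,B,C,E,G,H} → run H
t=13: ready={A,B,C,E,G} → run A
t=14: ready={A,B,C,E,G} → run A
t=15: ready={A,B,C,E,G} → run A
t=16: ready={A,B,C,E,G} → run A
t=17: ready={A,B,C,E,G} → run A
t=18: ready={A,B,C,E,G} → run A
t=19: ready={A,B,C,E,G} → run A
t=20: ready={A,B,C,E,G} → run A
t=21: ready={B,C,E,G} → run G
t=22: ready={B,C,E,G} → run G
t=23: ready={B,C,E,G} → run G
t=24: ready={B,C,E} → run E
t=25: ready={B,C,E} → run E
t=26: ready={B,C,E} → run E
t=27: ready={B,C,E} → run E
t=28: ready={B,C} → run C
t=29: ready={B,C} → run C
t=30: ready={B,C} → run C
t=31: ready={B,C} → run C
t=32: ready={B,C} → run C
t=33: ready={B,C} → run C
t=34: ready={B} → run B
t=35: ready={B} → run B
t=36: ready={B} → run B
t=37: (idle)
t=38: (idle)
t=39: (idle)
t=40: (idle)

completion order = D, F, H, A, G, E, C, B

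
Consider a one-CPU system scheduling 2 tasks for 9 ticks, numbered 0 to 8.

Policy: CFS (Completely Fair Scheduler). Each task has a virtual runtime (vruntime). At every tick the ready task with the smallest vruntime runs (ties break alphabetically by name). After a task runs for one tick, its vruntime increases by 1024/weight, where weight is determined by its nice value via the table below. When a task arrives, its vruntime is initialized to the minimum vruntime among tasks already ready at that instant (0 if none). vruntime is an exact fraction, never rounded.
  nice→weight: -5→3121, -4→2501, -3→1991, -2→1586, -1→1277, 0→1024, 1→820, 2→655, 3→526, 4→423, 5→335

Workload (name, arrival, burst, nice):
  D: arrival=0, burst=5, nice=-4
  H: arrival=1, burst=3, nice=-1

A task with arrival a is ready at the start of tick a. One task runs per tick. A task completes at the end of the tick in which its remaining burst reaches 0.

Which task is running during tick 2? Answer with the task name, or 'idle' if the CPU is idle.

t=0: vr[D=0] → run D
t=1: vr[D=1024/2501 H=1024/2501] → run D
t=2: vr[D=2048/2501 H=1024/2501] → run H
t=3: vr[D=2048/2501 H=3868672/3193777] → run D
t=4: vr[D=3072/2501 H=3868672/3193777] → run H
t=5: vr[D=3072/2501 H=6429696/3193777] → run D
t=6: vr[D=4096/2501 H=6429696/3193777] → run D
t=7: vr[H=6429696/3193777] → run H
t=8: (idle)

running at tick 2 = H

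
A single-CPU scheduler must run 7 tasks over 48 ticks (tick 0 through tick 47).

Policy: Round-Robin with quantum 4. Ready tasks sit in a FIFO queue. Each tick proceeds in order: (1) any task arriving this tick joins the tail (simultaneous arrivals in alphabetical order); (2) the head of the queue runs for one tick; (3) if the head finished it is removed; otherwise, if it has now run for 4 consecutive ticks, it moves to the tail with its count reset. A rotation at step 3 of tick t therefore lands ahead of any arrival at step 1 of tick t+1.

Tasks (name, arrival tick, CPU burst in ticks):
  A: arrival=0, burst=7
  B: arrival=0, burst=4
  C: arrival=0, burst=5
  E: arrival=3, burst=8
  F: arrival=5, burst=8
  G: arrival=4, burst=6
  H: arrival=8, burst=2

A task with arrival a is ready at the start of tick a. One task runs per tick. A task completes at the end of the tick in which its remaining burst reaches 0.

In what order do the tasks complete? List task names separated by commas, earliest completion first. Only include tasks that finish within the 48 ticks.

completion order = B, A, H, C, E, G, F

t=0: queue=[A,B,C] q_used=0 → run A
t=1: queue=[A,B,C] q_used=1 → run A
t=2: queue=[A,B,C] q_used=2 → run A
t=3: queue=[A,B,C,E] q_used=3 → run A
t=4: queue=[B,C,E,A,G] q_used=0 → run B
t=5: queue=[B,C,E,A,G,F] q_used=1 → run B
t=6: queue=[B,C,E,A,G,F] q_used=2 → run B
t=7: queue=[B,C,E,A,G,F] q_used=3 → run B
t=8: queue=[C,E,A,G,F,H] q_used=0 → run C
t=9: queue=[C,E,A,G,F,H] q_used=1 → run C
t=10: queue=[C,E,A,G,F,H] q_used=2 → run C
t=11: queue=[C,E,A,G,F,H] q_used=3 → run C
t=12: queue=[E,A,G,F,H,C] q_used=0 → run E
t=13: queue=[E,A,G,F,H,C] q_used=1 → run E
t=14: queue=[E,A,G,F,H,C] q_used=2 → run E
t=15: queue=[E,A,G,F,H,C] q_used=3 → run E
t=16: queue=[A,G,F,H,C,E] q_used=0 → run A
t=17: queue=[A,G,F,H,C,E] q_used=1 → run A
t=18: queue=[A,G,F,H,C,E] q_used=2 → run A
t=19: queue=[G,F,H,C,E] q_used=0 → run G
t=20: queue=[G,F,H,C,E] q_used=1 → run G
t=21: queue=[G,F,H,C,E] q_used=2 → run G
t=22: queue=[G,F,H,C,E] q_used=3 → run G
t=23: queue=[F,H,C,E,G] q_used=0 → run F
t=24: queue=[F,H,C,E,G] q_used=1 → run F
t=25: queue=[F,H,C,E,G] q_used=2 → run F
t=26: queue=[F,H,C,E,G] q_used=3 → run F
t=27: queue=[H,C,E,G,F] q_used=0 → run H
t=28: queue=[H,C,E,G,F] q_used=1 → run H
t=29: queue=[C,E,G,F] q_used=0 → run C
t=30: queue=[E,G,F] q_used=0 → run E
t=31: queue=[E,G,F] q_used=1 → run E
t=32: queue=[E,G,F] q_used=2 → run E
t=33: queue=[E,G,F] q_used=3 → run E
t=34: queue=[G,F] q_used=0 → run G
t=35: queue=[G,F] q_used=1 → run G
t=36: queue=[F] q_used=0 → run F
t=37: queue=[F] q_used=1 → run F
t=38: queue=[F] q_used=2 → run F
t=39: queue=[F] q_used=3 → run F
t=40: (idle)
t=41: (idle)
t=42: (idle)
t=43: (idle)
t=44: (idle)
t=45: (idle)
t=46: (idle)
t=47: (idle)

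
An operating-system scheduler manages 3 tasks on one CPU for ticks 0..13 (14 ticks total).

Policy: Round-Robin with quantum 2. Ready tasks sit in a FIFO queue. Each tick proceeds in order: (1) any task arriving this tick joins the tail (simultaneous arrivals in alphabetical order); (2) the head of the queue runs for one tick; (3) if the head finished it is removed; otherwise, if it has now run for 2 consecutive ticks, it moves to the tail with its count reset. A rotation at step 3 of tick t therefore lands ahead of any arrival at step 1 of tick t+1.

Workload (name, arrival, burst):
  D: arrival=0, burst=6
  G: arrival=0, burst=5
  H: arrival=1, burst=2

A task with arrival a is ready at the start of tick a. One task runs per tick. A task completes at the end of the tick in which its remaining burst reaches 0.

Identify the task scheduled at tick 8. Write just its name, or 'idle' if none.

running at tick 8 = G

t=0: queue=[D,G] q_used=0 → run D
t=1: queue=[D,G,H] q_used=1 → run D
t=2: queue=[G,H,D] q_used=0 → run G
t=3: queue=[G,H,D] q_used=1 → run G
t=4: queue=[H,D,G] q_used=0 → run H
t=5: queue=[H,D,G] q_used=1 → run H
t=6: queue=[D,G] q_used=0 → run D
t=7: queue=[D,G] q_used=1 → run D
t=8: queue=[G,D] q_used=0 → run G
t=9: queue=[G,D] q_used=1 → run G
t=10: queue=[D,G] q_used=0 → run D
t=11: queue=[D,G] q_used=1 → run D
t=12: queue=[G] q_used=0 → run G
t=13: (idle)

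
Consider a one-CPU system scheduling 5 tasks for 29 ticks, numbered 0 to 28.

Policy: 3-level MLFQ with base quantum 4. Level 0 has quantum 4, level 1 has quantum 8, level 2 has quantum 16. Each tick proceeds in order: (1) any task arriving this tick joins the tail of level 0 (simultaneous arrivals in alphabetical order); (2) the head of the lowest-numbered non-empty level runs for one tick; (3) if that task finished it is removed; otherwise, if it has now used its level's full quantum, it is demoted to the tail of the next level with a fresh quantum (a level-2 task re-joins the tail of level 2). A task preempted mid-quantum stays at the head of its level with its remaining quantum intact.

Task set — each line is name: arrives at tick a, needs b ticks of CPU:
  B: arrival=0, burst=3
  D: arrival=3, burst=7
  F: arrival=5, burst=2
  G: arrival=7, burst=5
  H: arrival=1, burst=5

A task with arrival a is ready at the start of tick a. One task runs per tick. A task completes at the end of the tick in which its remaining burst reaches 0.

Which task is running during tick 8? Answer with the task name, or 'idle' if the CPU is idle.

running at tick 8 = D

t=0: L0/L1/L2 = B/-/- → run B
t=1: L0/L1/L2 = BH/-/- → run B
t=2: L0/L1/L2 = BH/-/- → run B
t=3: L0/L1/L2 = HD/-/- → run H
t=4: L0/L1/L2 = HD/-/- → run H
t=5: L0/L1/L2 = HDF/-/- → run H
t=6: L0/L1/L2 = HDF/-/- → run H
t=7: L0/L1/L2 = DFG/H/- → run D
t=8: L0/L1/L2 = DFG/H/- → run D
t=9: L0/L1/L2 = DFG/H/- → run D
t=10: L0/L1/L2 = DFG/H/- → run D
t=11: L0/L1/L2 = FG/HD/- → run F
t=12: L0/L1/L2 = FG/HD/- → run F
t=13: L0/L1/L2 = G/HD/- → run G
t=14: L0/L1/L2 = G/HD/- → run G
t=15: L0/L1/L2 = G/HD/- → run G
t=16: L0/L1/L2 = G/HD/- → run G
t=17: L0/L1/L2 = -/HDG/- → run H
t=18: L0/L1/L2 = -/DG/- → run D
t=19: L0/L1/L2 = -/DG/- → run D
t=20: L0/L1/L2 = -/DG/- → run D
t=21: L0/L1/L2 = -/G/- → run G
t=22: (idle)
t=23: (idle)
t=24: (idle)
t=25: (idle)
t=26: (idle)
t=27: (idle)
t=28: (idle)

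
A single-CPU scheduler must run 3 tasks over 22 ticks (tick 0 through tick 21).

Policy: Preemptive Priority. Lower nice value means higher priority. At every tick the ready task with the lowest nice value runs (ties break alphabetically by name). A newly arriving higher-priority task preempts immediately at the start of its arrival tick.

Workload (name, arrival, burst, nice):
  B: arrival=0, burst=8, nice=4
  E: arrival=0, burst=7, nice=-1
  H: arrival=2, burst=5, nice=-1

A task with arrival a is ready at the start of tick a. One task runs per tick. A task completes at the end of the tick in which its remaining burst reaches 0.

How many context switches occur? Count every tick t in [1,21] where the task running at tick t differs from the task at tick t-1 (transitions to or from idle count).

t=0: ready={B,E} → run E
t=1: ready={B,E} → run E
t=2: ready={B,E,H} → run E
t=3: ready={B,E,H} → run E
t=4: ready={B,E,H} → run E
t=5: ready={B,E,H} → run E
t=6: ready={B,E,H} → run E
t=7: ready={B,H} → run H
t=8: ready={B,H} → run H
t=9: ready={B,H} → run H
t=10: ready={B,H} → run H
t=11: ready={B,H} → run H
t=12: ready={B} → run B
t=13: ready={B} → run B
t=14: ready={B} → run B
t=15: ready={B} → run B
t=16: ready={B} → run B
t=17: ready={B} → run B
t=18: ready={B} → run B
t=19: ready={B} → run B
t=20: (idle)
t=21: (idle)

context switches = 3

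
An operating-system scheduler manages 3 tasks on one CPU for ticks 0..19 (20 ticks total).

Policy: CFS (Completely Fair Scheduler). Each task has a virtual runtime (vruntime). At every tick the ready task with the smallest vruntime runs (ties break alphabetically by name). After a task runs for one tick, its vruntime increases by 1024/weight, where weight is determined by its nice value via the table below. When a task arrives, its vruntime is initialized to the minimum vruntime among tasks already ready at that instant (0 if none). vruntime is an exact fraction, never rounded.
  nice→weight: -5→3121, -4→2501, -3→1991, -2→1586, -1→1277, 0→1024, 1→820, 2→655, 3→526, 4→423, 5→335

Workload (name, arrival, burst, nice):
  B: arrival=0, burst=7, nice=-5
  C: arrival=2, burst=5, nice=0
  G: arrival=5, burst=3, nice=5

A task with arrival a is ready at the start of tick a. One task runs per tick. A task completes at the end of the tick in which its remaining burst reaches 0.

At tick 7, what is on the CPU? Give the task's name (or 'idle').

t=0: vr[B=0] → run B
t=1: vr[B=1024/3121] → run B
t=2: vr[B=2048/3121 C=2048/3121] → run B
t=3: vr[B=3072/3121 C=2048/3121] → run C
t=4: vr[B=3072/3121 C=5169/3121] → run B
t=5: vr[B=4096/3121 C=5169/3121 G=4096/3121] → run B
t=6: vr[B=5120/3121 C=5169/3121 G=4096/3121] → run G
t=7: vr[B=5120/3121 C=5169/3121 G=4568064/1045535] → run B
t=8: vr[B=6144/3121 C=5169/3121 G=4568064/1045535] → run C
t=9: vr[B=6144/3121 C=8290/3121 G=4568064/1045535] → run B
t=10: vr[C=8290/3121 G=4568064/1045535] → run C
t=11: vr[C=11411/3121 G=4568064/1045535] → run C
t=12: vr[C=14532/3121 G=4568064/1045535] → run G
t=13: vr[C=14532/3121 G=7763968/1045535] → run C
t=14: vr[G=7763968/1045535] → run G
t=15: (idle)
t=16: (idle)
t=17: (idle)
t=18: (idle)
t=19: (idle)

running at tick 7 = B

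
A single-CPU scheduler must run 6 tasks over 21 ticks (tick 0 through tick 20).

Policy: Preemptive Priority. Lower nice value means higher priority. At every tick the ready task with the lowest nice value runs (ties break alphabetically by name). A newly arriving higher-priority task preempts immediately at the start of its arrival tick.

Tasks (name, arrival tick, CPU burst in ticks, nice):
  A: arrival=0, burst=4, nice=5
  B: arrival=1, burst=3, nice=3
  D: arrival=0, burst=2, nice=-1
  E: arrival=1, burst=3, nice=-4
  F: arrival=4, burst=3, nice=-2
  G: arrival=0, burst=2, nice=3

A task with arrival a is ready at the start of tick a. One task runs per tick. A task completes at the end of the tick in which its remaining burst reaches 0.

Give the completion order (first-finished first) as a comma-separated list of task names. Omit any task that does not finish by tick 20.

completion order = E, F, D, B, G, A

t=0: ready={A,D,G} → run D
t=1: ready={A,B,D,E,G} → run E
t=2: ready={A,B,D,E,G} → run E
t=3: ready={A,B,D,E,G} → run E
t=4: ready={A,B,D,F,G} → run F
t=5: ready={A,B,D,F,G} → run F
t=6: ready={A,B,D,F,G} → run F
t=7: ready={A,B,D,G} → run D
t=8: ready={A,B,G} → run B
t=9: ready={A,B,G} → run B
t=10: ready={A,B,G} → run B
t=11: ready={A,G} → run G
t=12: ready={A,G} → run G
t=13: ready={A} → run A
t=14: ready={A} → run A
t=15: ready={A} → run A
t=16: ready={A} → run A
t=17: (idle)
t=18: (idle)
t=19: (idle)
t=20: (idle)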